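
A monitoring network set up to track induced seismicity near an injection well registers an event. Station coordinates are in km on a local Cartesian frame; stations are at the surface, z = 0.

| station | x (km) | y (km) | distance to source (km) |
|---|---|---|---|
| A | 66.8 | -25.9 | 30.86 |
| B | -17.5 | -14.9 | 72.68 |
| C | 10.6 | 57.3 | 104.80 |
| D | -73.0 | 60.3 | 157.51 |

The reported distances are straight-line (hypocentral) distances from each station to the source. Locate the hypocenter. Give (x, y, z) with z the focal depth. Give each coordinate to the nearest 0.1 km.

(48.0, -38.3, 21.1)

Each station gives a sphere (x−x_i)² + (y−y_i)² + z² = d_i² (stations at z=0).
Subtracting the A sphere from B and C: z² cancels, leaving linear equations in x and y:
-168.6 x + 22.0 y = -8934.83
-112.4 x + 166.4 y = -11768.10
Solving: x ≈ 47.996, y ≈ -38.301 km (keep extra digits for the depth step; rounded: 48.0, -38.3).
Then from the A sphere: z² = 30.86² − (x − 66.8)² − (y + 25.9)² with x = 47.996, y = -38.301, so z ≈ 21.094 ≈ 21.1 km.
Check against D (with the unrounded solution): distance 157.50 ≈ 157.51 km. ✓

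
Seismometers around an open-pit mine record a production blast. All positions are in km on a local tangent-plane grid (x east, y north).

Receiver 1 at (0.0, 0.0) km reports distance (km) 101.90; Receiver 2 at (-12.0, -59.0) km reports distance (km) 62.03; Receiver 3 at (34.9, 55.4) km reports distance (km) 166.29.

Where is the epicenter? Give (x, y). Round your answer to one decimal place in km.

x ≈ -72.8 km, y ≈ -71.3 km

Circle about each station: x² + y² = 101.90²; (x + 12.0)² + (y + 59.0)² = 62.03²; (x − 34.9)² + (y − 55.4)² = 166.29².
Subtracting pairs of circle equations eliminates x²+y² and gives linear equations (the radical axes):
-24.0 x − 118.0 y = 10160.89
69.8 x + 110.8 y = -12981.58
Solving the 2×2 system: x ≈ -72.8, y ≈ -71.3 km.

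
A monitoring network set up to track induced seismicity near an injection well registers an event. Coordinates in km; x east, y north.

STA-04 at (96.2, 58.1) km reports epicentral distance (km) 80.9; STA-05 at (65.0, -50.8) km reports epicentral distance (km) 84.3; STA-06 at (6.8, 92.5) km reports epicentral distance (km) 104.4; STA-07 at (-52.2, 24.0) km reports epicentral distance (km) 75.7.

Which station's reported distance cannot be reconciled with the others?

Solve using three stations at a time. Using STA-04, STA-05, STA-07 (subtract circle equations pairwise → linear system) gives (x, y) ≈ (23.5, 22.6).
Distances from that point to each station vs reported:
  STA-04: calculated 80.9 vs reported 80.9 → residual 0.0 km
  STA-05: calculated 84.3 vs reported 84.3 → residual 0.0 km
  STA-06: calculated 71.9 vs reported 104.4 → residual 32.5 km
  STA-07: calculated 75.7 vs reported 75.7 → residual 0.0 km
STA-04, STA-05, STA-07 are mutually consistent (residuals ≈ 0); STA-06 is off by 32.5 km.

STA-06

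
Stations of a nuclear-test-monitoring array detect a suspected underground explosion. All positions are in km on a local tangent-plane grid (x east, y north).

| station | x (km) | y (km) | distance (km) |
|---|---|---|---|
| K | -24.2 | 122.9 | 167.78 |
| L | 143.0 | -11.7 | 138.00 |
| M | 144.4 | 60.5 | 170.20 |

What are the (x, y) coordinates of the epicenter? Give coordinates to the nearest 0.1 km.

Circle about each station: (x + 24.2)² + (y − 122.9)² = 167.78²; (x − 143.0)² + (y + 11.7)² = 138.00²; (x − 144.4)² + (y − 60.5)² = 170.20².
Subtracting pairs of circle equations eliminates x²+y² and gives linear equations (the radical axes):
334.4 x − 269.2 y = 14001.97
337.2 x − 124.8 y = 8003.65
Solving the 2×2 system: x ≈ 8.3, y ≈ -41.7 km.

(8.3, -41.7)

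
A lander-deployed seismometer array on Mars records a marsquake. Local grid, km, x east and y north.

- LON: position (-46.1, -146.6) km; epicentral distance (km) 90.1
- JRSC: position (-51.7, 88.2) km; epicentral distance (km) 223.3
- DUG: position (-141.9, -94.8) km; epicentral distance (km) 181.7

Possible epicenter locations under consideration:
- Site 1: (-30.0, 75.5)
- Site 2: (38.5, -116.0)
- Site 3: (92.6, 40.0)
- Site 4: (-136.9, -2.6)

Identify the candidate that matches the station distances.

For each candidate, compare |candidate − station| to the reported distance:
Site 1: residuals LON 132.6, JRSC 198.2, DUG 22.1 → max 198.2 km
Site 2: residuals LON 0.1, JRSC 0.1, DUG 0.1 → max 0.1 km
Site 3: residuals LON 142.4, JRSC 71.2, DUG 88.8 → max 142.4 km
Site 4: residuals LON 80.1, JRSC 98.8, DUG 89.4 → max 98.8 km
Only Site 2 has all residuals ≈ 0.

Site 2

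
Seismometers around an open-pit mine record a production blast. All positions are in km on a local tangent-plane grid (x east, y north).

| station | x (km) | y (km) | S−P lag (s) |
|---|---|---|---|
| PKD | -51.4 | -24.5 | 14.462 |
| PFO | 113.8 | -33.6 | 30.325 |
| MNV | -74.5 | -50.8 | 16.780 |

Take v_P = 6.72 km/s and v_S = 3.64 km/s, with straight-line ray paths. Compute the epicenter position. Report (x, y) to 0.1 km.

Distance from S−P lag: d = Δt · v_P v_S / (v_P − v_S) = Δt · (6.72·3.64)/(6.72−3.64) ≈ 7.9418·Δt.
So d_PKD = 114.85, d_PFO = 240.84, d_MNV = 133.26 km.
Circle about each station: (x + 51.4)² + (y + 24.5)² = 114.85²; (x − 113.8)² + (y + 33.6)² = 240.84²; (x + 74.5)² + (y + 50.8)² = 133.26².
Subtracting pairs of circle equations eliminates x²+y² and gives linear equations (the radical axes):
330.4 x − 18.2 y = -33976.19
-46.2 x − 52.6 y = 320.97
Solving the 2×2 system: x ≈ -98.4, y ≈ 80.3 km.

(-98.4, 80.3)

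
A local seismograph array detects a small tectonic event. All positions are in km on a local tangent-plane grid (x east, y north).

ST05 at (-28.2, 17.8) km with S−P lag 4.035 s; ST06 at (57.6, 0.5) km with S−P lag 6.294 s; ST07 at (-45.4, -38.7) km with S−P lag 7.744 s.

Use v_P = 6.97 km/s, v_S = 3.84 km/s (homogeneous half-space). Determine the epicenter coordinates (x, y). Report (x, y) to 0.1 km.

x ≈ 4.0 km, y ≈ 5.4 km

Distance from S−P lag: d = Δt · v_P v_S / (v_P − v_S) = Δt · (6.97·3.84)/(6.97−3.84) ≈ 8.5511·Δt.
So d_ST05 = 34.50, d_ST06 = 53.82, d_ST07 = 66.22 km.
Circle about each station: (x + 28.2)² + (y − 17.8)² = 34.50²; (x − 57.6)² + (y − 0.5)² = 53.82²; (x + 45.4)² + (y + 38.7)² = 66.22².
Subtracting the ST05 equation from the ST06 and ST07 equations removes the quadratic terms:
171.6 x − 34.6 y = 499.59
-34.4 x − 113.0 y = -748.07
Solving the 2×2 system: x ≈ 4.0, y ≈ 5.4 km.
Check against ST05 (with the unrounded x, y): √((x + 28.2)²+(y − 17.8)²) = 34.50 ≈ 34.50 km. ✓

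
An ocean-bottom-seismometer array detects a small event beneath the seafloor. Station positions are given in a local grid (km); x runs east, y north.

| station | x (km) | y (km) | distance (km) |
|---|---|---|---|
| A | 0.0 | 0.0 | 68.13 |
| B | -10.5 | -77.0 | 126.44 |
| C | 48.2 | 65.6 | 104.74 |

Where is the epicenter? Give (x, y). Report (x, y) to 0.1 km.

(-53.8, 41.8)

Circle about each station: x² + y² = 68.13²; (x + 10.5)² + (y + 77.0)² = 126.44²; (x − 48.2)² + (y − 65.6)² = 104.74².
Subtracting pairs of circle equations eliminates x²+y² and gives linear equations (the radical axes):
-21.0 x − 154.0 y = -5306.13
96.4 x + 131.2 y = 297.83
Solving the 2×2 system: x ≈ -53.8, y ≈ 41.8 km.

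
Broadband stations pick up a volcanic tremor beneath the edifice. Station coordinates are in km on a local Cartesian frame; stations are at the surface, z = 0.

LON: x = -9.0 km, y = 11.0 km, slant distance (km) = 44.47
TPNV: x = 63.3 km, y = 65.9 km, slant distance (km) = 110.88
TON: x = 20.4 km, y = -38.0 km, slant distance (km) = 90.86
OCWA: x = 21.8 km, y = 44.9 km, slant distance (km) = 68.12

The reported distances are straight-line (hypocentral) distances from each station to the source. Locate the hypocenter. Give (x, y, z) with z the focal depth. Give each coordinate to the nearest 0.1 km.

(-34.9, 26.2, 32.8)

Each station gives a sphere (x−x_i)² + (y−y_i)² + z² = d_i² (stations at z=0).
Subtracting the LON sphere from TPNV and TON: z² cancels, leaving linear equations in x and y:
144.6 x + 109.8 y = -2169.09
58.8 x − 98.0 y = -4619.80
Solving: x ≈ -34.897, y ≈ 26.203 km (keep extra digits for the depth step; rounded: -34.9, 26.2).
Then from the LON sphere: z² = 44.47² − (x + 9.0)² − (y − 11.0)² with x = -34.897, y = 26.203, so z ≈ 32.799 ≈ 32.8 km.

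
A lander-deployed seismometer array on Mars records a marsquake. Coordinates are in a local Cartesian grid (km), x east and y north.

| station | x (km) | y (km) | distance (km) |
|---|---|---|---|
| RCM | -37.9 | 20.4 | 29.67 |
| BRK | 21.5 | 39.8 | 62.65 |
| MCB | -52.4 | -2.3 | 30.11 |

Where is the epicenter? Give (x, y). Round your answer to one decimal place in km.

Circle about each station: (x + 37.9)² + (y − 20.4)² = 29.67²; (x − 21.5)² + (y − 39.8)² = 62.65²; (x + 52.4)² + (y + 2.3)² = 30.11².
Subtracting the RCM equation from the BRK and MCB equations removes the quadratic terms:
118.8 x + 38.8 y = -2850.99
-29.0 x − 45.4 y = 872.18
Solving the 2×2 system: x ≈ -22.4, y ≈ -4.9 km.

-22.4 km east, -4.9 km north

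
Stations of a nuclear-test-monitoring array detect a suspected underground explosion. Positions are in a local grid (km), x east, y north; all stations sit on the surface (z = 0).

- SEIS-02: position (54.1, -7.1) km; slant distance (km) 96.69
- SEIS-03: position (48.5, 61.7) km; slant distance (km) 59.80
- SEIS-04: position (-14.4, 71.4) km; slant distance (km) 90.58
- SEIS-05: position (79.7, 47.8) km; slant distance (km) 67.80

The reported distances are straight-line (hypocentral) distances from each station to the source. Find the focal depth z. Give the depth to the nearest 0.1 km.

Each station gives a sphere (x−x_i)² + (y−y_i)² + z² = d_i² (stations at z=0).
Subtracting the SEIS-02 sphere from SEIS-03 and SEIS-04: z² cancels, leaving linear equations in x and y:
-11.2 x + 137.6 y = 8954.84
-137.0 x + 157.0 y = 3472.32
Solving: x ≈ 54.299, y ≈ 69.498 km (keep extra digits for the depth step; rounded: 54.3, 69.5).
Then from the SEIS-02 sphere: z² = 96.69² − (x − 54.1)² − (y + 7.1)² with x = 54.299, y = 69.498, so z ≈ 59.006 ≈ 59.0 km.

z ≈ 59.0 km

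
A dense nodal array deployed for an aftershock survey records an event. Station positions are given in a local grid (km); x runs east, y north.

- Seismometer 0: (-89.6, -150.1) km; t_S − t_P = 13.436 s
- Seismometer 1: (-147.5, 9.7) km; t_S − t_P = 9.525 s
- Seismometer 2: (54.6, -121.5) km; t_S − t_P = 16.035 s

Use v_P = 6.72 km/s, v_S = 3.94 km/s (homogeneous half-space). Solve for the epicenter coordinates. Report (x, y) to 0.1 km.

x ≈ -63.6 km, y ≈ -24.8 km

Distance from S−P lag: d = Δt · v_P v_S / (v_P − v_S) = Δt · (6.72·3.94)/(6.72−3.94) ≈ 9.5240·Δt.
So d_Seismometer 0 = 127.96, d_Seismometer 1 = 90.72, d_Seismometer 2 = 152.72 km.
Circle about each station: (x + 89.6)² + (y + 150.1)² = 127.96²; (x + 147.5)² + (y − 9.7)² = 90.72²; (x − 54.6)² + (y + 121.5)² = 152.72².
Subtracting the Seismometer 0 equation from the Seismometer 1 and Seismometer 2 equations removes the quadratic terms:
-115.8 x + 319.6 y = -564.19
288.4 x + 57.2 y = -19764.40
Solving the 2×2 system: x ≈ -63.6, y ≈ -24.8 km.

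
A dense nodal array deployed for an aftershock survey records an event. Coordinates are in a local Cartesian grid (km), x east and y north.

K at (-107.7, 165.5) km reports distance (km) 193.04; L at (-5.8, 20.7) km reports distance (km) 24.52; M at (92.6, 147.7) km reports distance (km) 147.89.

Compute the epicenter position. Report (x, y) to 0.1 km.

Circle about each station: (x + 107.7)² + (y − 165.5)² = 193.04²; (x + 5.8)² + (y − 20.7)² = 24.52²; (x − 92.6)² + (y − 147.7)² = 147.89².
Subtracting pairs of circle equations eliminates x²+y² and gives linear equations (the radical axes):
203.8 x − 289.6 y = -1864.20
400.6 x − 35.6 y = 6793.50
Solving the 2×2 system: x ≈ 18.7, y ≈ 19.6 km.

x ≈ 18.7 km, y ≈ 19.6 km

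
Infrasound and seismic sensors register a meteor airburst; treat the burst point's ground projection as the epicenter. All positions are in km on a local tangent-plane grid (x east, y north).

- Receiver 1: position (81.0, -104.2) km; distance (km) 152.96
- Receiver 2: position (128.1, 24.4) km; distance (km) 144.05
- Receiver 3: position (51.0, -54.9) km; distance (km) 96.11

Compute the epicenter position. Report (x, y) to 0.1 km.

Circle about each station: (x − 81.0)² + (y + 104.2)² = 152.96²; (x − 128.1)² + (y − 24.4)² = 144.05²; (x − 51.0)² + (y + 54.9)² = 96.11².
Subtracting pairs of circle equations eliminates x²+y² and gives linear equations (the radical axes):
94.2 x + 257.2 y = 2232.69
-60.0 x + 98.6 y = 2356.00
Solving the 2×2 system: x ≈ -15.6, y ≈ 14.4 km.
Check against Receiver 1 (with the unrounded x, y): √((x − 81.0)²+(y + 104.2)²) = 152.96 ≈ 152.96 km. ✓

(-15.6, 14.4)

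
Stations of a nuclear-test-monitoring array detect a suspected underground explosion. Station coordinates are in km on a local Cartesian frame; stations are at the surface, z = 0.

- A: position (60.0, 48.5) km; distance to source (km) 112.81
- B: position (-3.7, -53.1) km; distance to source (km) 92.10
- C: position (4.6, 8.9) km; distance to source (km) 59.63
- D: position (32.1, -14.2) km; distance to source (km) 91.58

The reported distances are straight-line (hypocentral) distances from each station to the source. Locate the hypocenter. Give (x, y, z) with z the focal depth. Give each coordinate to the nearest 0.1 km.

Each station gives a sphere (x−x_i)² + (y−y_i)² + z² = d_i² (stations at z=0).
Subtracting the A sphere from B and C: z² cancels, leaving linear equations in x and y:
-127.4 x − 203.2 y = 1124.74
-110.8 x − 79.2 y = 3318.48
Solving: x ≈ -47.103, y ≈ 23.997 km (keep extra digits for the depth step; rounded: -47.1, 24.0).
Then from the A sphere: z² = 112.81² − (x − 60.0)² − (y − 48.5)² with x = -47.103, y = 23.997, so z ≈ 25.586 ≈ 25.6 km.
Check against D (with the unrounded solution): distance 91.58 ≈ 91.58 km. ✓

(-47.1, 24.0, 25.6)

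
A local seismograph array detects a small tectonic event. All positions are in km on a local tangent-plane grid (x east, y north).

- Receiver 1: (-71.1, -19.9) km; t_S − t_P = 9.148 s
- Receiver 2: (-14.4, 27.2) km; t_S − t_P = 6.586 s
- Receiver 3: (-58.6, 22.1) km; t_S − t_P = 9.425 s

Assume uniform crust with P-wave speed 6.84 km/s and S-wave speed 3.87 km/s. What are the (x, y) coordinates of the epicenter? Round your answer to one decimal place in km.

10.2 km east, -26.1 km north

Distance from S−P lag: d = Δt · v_P v_S / (v_P − v_S) = Δt · (6.84·3.87)/(6.84−3.87) ≈ 8.9127·Δt.
So d_Receiver 1 = 81.53, d_Receiver 2 = 58.70, d_Receiver 3 = 84.00 km.
Circle about each station: (x + 71.1)² + (y + 19.9)² = 81.53²; (x + 14.4)² + (y − 27.2)² = 58.70²; (x + 58.6)² + (y − 22.1)² = 84.00².
Subtracting the Receiver 1 equation from the Receiver 2 and Receiver 3 equations removes the quadratic terms:
113.4 x + 94.2 y = -1302.57
25.0 x + 84.0 y = -1937.71
Solving the 2×2 system: x ≈ 10.2, y ≈ -26.1 km.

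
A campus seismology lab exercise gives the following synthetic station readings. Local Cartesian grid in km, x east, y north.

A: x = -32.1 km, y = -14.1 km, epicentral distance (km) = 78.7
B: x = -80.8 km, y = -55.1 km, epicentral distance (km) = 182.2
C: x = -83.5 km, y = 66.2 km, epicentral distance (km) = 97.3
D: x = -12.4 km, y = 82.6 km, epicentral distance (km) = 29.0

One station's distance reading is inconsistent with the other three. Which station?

Solve using three stations at a time. Using B, C, D (subtract circle equations pairwise → linear system) gives (x, y) ≈ (5.6, 105.3).
Distances from that point to each station vs reported:
  A: calculated 125.2 vs reported 78.7 → residual 46.5 km
  B: calculated 182.2 vs reported 182.2 → residual 0.0 km
  C: calculated 97.3 vs reported 97.3 → residual 0.0 km
  D: calculated 29.0 vs reported 29.0 → residual 0.0 km
B, C, D are mutually consistent (residuals ≈ 0); A is off by 46.5 km.

A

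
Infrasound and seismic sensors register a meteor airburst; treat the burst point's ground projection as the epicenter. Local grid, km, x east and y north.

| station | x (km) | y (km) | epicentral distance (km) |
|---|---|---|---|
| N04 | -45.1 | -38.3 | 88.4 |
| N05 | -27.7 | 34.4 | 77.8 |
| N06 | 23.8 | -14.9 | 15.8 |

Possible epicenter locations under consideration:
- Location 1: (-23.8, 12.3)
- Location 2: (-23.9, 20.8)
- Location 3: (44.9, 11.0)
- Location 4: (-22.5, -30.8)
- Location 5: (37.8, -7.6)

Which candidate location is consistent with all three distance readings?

For each candidate, compare |candidate − station| to the reported distance:
Location 1: residuals N04 33.5, N05 55.4, N06 39.0 → max 55.4 km
Location 2: residuals N04 25.6, N05 63.7, N06 43.8 → max 63.7 km
Location 3: residuals N04 14.2, N05 1.5, N06 17.6 → max 17.6 km
Location 4: residuals N04 64.6, N05 12.4, N06 33.2 → max 64.6 km
Location 5: residuals N04 0.0, N05 0.0, N06 0.0 → max 0.0 km
Only Location 5 has all residuals ≈ 0.

Location 5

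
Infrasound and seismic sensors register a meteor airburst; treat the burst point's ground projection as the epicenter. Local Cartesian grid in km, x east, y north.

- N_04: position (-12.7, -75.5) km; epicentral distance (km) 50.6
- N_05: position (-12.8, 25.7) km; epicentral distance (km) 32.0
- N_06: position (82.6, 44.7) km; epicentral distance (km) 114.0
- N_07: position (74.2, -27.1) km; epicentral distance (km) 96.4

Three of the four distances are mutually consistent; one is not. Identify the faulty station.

Solve using three stations at a time. Using N_05, N_06, N_07 (subtract circle equations pairwise → linear system) gives (x, y) ≈ (-19.7, -5.5).
Distances from that point to each station vs reported:
  N_04: calculated 70.3 vs reported 50.6 → residual 19.7 km
  N_05: calculated 32.0 vs reported 32.0 → residual 0.0 km
  N_06: calculated 114.0 vs reported 114.0 → residual 0.0 km
  N_07: calculated 96.4 vs reported 96.4 → residual 0.0 km
N_05, N_06, N_07 are mutually consistent (residuals ≈ 0); N_04 is off by 19.7 km.

N_04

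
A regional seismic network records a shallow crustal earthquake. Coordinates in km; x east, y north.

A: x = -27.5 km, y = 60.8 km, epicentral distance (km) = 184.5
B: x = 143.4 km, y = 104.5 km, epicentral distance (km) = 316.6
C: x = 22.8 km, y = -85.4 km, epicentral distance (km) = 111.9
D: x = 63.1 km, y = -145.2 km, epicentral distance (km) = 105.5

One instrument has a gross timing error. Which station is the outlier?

D

Solve using three stations at a time. Using A, B, C (subtract circle equations pairwise → linear system) gives (x, y) ≈ (-85.3, -114.4).
Distances from that point to each station vs reported:
  A: calculated 184.5 vs reported 184.5 → residual 0.0 km
  B: calculated 316.6 vs reported 316.6 → residual 0.0 km
  C: calculated 112.0 vs reported 111.9 → residual 0.1 km
  D: calculated 151.6 vs reported 105.5 → residual 46.1 km
A, B, C are mutually consistent (residuals ≈ 0); D is off by 46.1 km.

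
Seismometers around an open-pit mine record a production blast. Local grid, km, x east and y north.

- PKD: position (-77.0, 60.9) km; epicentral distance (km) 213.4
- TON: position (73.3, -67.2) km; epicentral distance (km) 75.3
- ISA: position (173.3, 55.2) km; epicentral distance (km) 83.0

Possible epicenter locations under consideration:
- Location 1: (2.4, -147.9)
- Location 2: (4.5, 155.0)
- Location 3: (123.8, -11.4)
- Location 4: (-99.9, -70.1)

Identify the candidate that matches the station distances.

For each candidate, compare |candidate − station| to the reported distance:
Location 1: residuals PKD 10.0, TON 32.1, ISA 182.4 → max 182.4 km
Location 2: residuals PKD 88.9, TON 157.3, ISA 113.1 → max 157.3 km
Location 3: residuals PKD 0.0, TON 0.0, ISA 0.0 → max 0.0 km
Location 4: residuals PKD 80.4, TON 97.9, ISA 217.6 → max 217.6 km
Only Location 3 has all residuals ≈ 0.

Location 3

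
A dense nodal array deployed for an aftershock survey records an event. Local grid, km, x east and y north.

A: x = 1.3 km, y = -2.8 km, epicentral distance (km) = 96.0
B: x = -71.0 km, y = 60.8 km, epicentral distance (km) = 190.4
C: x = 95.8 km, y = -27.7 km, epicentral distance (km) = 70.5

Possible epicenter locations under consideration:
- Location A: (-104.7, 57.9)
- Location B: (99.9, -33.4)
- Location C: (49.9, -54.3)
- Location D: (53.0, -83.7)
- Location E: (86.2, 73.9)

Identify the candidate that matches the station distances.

Location D

For each candidate, compare |candidate − station| to the reported distance:
Location A: residuals A 26.1, B 156.6, C 147.5 → max 156.6 km
Location B: residuals A 7.2, B 4.7, C 63.5 → max 63.5 km
Location C: residuals A 25.2, B 23.5, C 17.4 → max 25.2 km
Location D: residuals A 0.0, B 0.0, C 0.0 → max 0.0 km
Location E: residuals A 18.4, B 32.7, C 31.6 → max 32.7 km
Only Location D has all residuals ≈ 0.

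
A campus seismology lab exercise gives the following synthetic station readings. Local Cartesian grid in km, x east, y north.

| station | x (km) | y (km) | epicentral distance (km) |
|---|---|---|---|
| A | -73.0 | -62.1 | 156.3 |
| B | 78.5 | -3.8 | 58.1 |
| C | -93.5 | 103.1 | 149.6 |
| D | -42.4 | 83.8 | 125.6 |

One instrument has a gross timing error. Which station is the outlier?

D

Solve using three stations at a time. Using A, B, C (subtract circle equations pairwise → linear system) gives (x, y) ≈ (43.2, 42.4).
Distances from that point to each station vs reported:
  A: calculated 156.3 vs reported 156.3 → residual 0.0 km
  B: calculated 58.1 vs reported 58.1 → residual 0.0 km
  C: calculated 149.6 vs reported 149.6 → residual 0.0 km
  D: calculated 95.1 vs reported 125.6 → residual 30.5 km
A, B, C are mutually consistent (residuals ≈ 0); D is off by 30.5 km.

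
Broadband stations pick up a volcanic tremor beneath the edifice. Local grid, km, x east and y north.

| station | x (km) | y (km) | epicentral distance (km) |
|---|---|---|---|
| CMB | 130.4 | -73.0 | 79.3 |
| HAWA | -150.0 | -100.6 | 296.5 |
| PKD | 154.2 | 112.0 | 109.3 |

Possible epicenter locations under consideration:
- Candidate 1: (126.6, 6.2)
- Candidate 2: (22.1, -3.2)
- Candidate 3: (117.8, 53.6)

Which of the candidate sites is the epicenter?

Candidate 1

For each candidate, compare |candidate − station| to the reported distance:
Candidate 1: residuals CMB 0.0, HAWA 0.0, PKD 0.0 → max 0.0 km
Candidate 2: residuals CMB 49.5, HAWA 98.7, PKD 66.0 → max 98.7 km
Candidate 3: residuals CMB 47.9, HAWA 12.5, PKD 40.5 → max 47.9 km
Only Candidate 1 has all residuals ≈ 0.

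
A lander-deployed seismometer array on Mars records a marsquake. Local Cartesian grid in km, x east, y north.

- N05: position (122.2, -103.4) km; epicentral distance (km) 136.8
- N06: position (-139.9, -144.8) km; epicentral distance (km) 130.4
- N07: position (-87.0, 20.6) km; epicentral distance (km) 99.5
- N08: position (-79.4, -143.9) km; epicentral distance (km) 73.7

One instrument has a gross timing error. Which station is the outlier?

Solve using three stations at a time. Using N05, N06, N08 (subtract circle equations pairwise → linear system) gives (x, y) ≈ (-14.5, -108.7).
Distances from that point to each station vs reported:
  N05: calculated 136.8 vs reported 136.8 → residual 0.0 km
  N06: calculated 130.4 vs reported 130.4 → residual 0.0 km
  N07: calculated 148.2 vs reported 99.5 → residual 48.7 km
  N08: calculated 73.8 vs reported 73.7 → residual 0.1 km
N05, N06, N08 are mutually consistent (residuals ≈ 0); N07 is off by 48.7 km.

N07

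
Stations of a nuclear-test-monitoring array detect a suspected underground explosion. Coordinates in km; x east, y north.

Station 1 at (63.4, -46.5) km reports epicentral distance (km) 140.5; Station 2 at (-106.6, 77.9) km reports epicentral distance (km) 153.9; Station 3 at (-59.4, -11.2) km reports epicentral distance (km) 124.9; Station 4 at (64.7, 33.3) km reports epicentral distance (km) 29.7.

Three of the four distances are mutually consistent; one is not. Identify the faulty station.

Solve using three stations at a time. Using Station 2, Station 3, Station 4 (subtract circle equations pairwise → linear system) gives (x, y) ≈ (45.8, 56.2).
Distances from that point to each station vs reported:
  Station 1: calculated 104.2 vs reported 140.5 → residual 36.3 km
  Station 2: calculated 153.9 vs reported 153.9 → residual 0.0 km
  Station 3: calculated 124.9 vs reported 124.9 → residual 0.0 km
  Station 4: calculated 29.7 vs reported 29.7 → residual 0.0 km
Station 2, Station 3, Station 4 are mutually consistent (residuals ≈ 0); Station 1 is off by 36.3 km.

Station 1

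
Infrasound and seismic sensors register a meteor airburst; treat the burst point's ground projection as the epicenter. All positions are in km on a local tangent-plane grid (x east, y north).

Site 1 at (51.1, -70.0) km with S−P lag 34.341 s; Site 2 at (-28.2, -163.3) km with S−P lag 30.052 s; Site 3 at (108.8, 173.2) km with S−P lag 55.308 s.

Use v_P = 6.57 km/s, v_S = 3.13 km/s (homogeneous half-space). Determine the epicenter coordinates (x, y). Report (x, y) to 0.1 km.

x ≈ -150.6 km, y ≈ -31.8 km

Distance from S−P lag: d = Δt · v_P v_S / (v_P − v_S) = Δt · (6.57·3.13)/(6.57−3.13) ≈ 5.9779·Δt.
So d_Site 1 = 205.29, d_Site 2 = 179.65, d_Site 3 = 330.63 km.
Circle about each station: (x − 51.1)² + (y + 70.0)² = 205.29²; (x + 28.2)² + (y + 163.3)² = 179.65²; (x − 108.8)² + (y − 173.2)² = 330.63².
Subtracting the Site 1 equation from the Site 2 and Site 3 equations removes the quadratic terms:
-158.6 x − 186.6 y = 29820.78
115.4 x + 486.4 y = -32847.74
Solving the 2×2 system: x ≈ -150.6, y ≈ -31.8 km.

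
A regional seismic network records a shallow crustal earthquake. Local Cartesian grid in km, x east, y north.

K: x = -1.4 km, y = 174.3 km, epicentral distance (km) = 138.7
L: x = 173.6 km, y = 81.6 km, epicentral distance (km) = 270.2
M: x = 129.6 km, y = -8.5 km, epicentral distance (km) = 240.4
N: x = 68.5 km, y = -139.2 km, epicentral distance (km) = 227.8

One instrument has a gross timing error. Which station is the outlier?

N

Solve using three stations at a time. Using K, L, M (subtract circle equations pairwise → linear system) gives (x, y) ≈ (-96.5, 73.3).
Distances from that point to each station vs reported:
  K: calculated 138.7 vs reported 138.7 → residual 0.0 km
  L: calculated 270.2 vs reported 270.2 → residual 0.0 km
  M: calculated 240.4 vs reported 240.4 → residual 0.0 km
  N: calculated 269.0 vs reported 227.8 → residual 41.2 km
K, L, M are mutually consistent (residuals ≈ 0); N is off by 41.2 km.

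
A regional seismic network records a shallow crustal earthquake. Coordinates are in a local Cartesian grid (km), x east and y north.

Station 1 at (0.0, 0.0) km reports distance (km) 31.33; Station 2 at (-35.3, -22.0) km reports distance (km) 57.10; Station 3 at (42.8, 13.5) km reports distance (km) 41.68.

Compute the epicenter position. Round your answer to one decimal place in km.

Circle about each station: x² + y² = 31.33²; (x + 35.3)² + (y + 22.0)² = 57.10²; (x − 42.8)² + (y − 13.5)² = 41.68².
Subtracting the Station 1 equation from the Station 2 and Station 3 equations removes the quadratic terms:
-70.6 x − 44.0 y = -548.75
85.6 x + 27.0 y = 1258.44
Solving the 2×2 system: x ≈ 21.8, y ≈ -22.5 km.

21.8 km east, -22.5 km north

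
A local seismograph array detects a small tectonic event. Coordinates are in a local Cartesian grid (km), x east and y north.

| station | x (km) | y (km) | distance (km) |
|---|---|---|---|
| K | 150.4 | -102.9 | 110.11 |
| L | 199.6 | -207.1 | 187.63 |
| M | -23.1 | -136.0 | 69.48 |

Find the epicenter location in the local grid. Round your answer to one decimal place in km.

40.4 km east, -107.8 km north

Circle about each station: (x − 150.4)² + (y + 102.9)² = 110.11²; (x − 199.6)² + (y + 207.1)² = 187.63²; (x + 23.1)² + (y + 136.0)² = 69.48².
Subtracting pairs of circle equations eliminates x²+y² and gives linear equations (the radical axes):
98.4 x − 208.4 y = 26441.20
-347.0 x − 66.2 y = -6882.22
Solving the 2×2 system: x ≈ 40.4, y ≈ -107.8 km.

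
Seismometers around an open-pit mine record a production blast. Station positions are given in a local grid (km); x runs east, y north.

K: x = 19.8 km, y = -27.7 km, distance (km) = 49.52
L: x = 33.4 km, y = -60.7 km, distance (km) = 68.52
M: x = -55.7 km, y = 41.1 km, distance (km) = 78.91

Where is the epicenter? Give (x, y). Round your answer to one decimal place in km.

Circle about each station: (x − 19.8)² + (y + 27.7)² = 49.52²; (x − 33.4)² + (y + 60.7)² = 68.52²; (x + 55.7)² + (y − 41.1)² = 78.91².
Subtracting pairs of circle equations eliminates x²+y² and gives linear equations (the radical axes):
27.2 x − 66.0 y = 1397.96
-151.0 x + 137.6 y = -142.19
Solving the 2×2 system: x ≈ -29.4, y ≈ -33.3 km.

-29.4 km east, -33.3 km north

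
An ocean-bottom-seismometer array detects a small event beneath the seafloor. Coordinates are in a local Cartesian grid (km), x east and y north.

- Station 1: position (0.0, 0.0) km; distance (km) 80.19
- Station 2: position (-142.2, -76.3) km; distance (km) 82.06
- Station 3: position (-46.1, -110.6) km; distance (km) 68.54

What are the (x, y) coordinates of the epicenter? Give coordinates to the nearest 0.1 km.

Circle about each station: x² + y² = 80.19²; (x + 142.2)² + (y + 76.3)² = 82.06²; (x + 46.1)² + (y + 110.6)² = 68.54².
Subtracting the Station 1 equation from the Station 2 and Station 3 equations removes the quadratic terms:
-284.4 x − 152.6 y = 25739.12
-92.2 x − 221.2 y = 16090.27
Solving the 2×2 system: x ≈ -66.3, y ≈ -45.1 km.
Check against Station 1 (with the unrounded x, y): √(x²+y²) = 80.19 ≈ 80.19 km. ✓

x ≈ -66.3 km, y ≈ -45.1 km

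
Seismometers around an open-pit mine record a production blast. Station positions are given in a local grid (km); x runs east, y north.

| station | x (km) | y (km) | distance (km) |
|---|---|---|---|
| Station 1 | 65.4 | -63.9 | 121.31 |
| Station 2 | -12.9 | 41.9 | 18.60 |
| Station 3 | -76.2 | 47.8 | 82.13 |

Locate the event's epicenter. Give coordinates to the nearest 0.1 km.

5.7 km east, 41.7 km north

Circle about each station: (x − 65.4)² + (y + 63.9)² = 121.31²; (x + 12.9)² + (y − 41.9)² = 18.60²; (x + 76.2)² + (y − 47.8)² = 82.13².
Subtracting the Station 1 equation from the Station 2 and Station 3 equations removes the quadratic terms:
-156.6 x + 211.6 y = 7931.81
-283.2 x + 223.4 y = 7701.69
Solving the 2×2 system: x ≈ 5.7, y ≈ 41.7 km.
Check against Station 1 (with the unrounded x, y): √((x − 65.4)²+(y + 63.9)²) = 121.31 ≈ 121.31 km. ✓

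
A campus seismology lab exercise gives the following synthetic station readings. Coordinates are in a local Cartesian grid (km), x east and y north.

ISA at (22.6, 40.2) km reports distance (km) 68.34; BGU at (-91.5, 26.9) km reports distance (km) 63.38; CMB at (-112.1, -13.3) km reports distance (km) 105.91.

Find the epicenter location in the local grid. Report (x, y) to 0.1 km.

(-41.0, 65.2)

Circle about each station: (x − 22.6)² + (y − 40.2)² = 68.34²; (x + 91.5)² + (y − 26.9)² = 63.38²; (x + 112.1)² + (y + 13.3)² = 105.91².
Subtracting the ISA equation from the BGU and CMB equations removes the quadratic terms:
-228.2 x − 26.6 y = 7622.39
-269.4 x − 107.0 y = 4069.93
Solving the 2×2 system: x ≈ -41.0, y ≈ 65.2 km.
Check against ISA (with the unrounded x, y): √((x − 22.6)²+(y − 40.2)²) = 68.34 ≈ 68.34 km. ✓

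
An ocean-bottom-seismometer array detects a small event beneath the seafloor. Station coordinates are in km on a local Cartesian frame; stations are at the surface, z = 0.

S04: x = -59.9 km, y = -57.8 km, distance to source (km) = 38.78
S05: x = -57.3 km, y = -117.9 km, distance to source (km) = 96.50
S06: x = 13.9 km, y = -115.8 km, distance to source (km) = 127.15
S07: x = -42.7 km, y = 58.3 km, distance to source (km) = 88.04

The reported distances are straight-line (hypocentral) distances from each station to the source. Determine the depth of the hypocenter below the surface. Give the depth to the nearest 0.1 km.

12.9 km

Each station gives a sphere (x−x_i)² + (y−y_i)² + z² = d_i² (stations at z=0).
Subtracting the S04 sphere from S05 and S06: z² cancels, leaving linear equations in x and y:
5.2 x − 120.2 y = 2446.49
147.6 x − 116.0 y = -7989.23
Solving: x ≈ -72.592, y ≈ -23.494 km (keep extra digits for the depth step; rounded: -72.6, -23.5).
Then from the S04 sphere: z² = 38.78² − (x + 59.9)² − (y + 57.8)² with x = -72.592, y = -23.494, so z ≈ 12.880 ≈ 12.9 km.
Check against S07 (with the unrounded solution): distance 88.03 ≈ 88.04 km. ✓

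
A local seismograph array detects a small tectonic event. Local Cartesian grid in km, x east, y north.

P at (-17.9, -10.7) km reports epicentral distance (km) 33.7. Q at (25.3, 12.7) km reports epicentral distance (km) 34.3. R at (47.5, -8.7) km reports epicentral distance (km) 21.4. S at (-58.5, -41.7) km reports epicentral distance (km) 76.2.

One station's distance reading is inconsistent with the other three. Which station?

R

Solve using three stations at a time. Using P, Q, S (subtract circle equations pairwise → linear system) gives (x, y) ≈ (14.6, -20.1).
Distances from that point to each station vs reported:
  P: calculated 33.9 vs reported 33.7 → residual 0.2 km
  Q: calculated 34.5 vs reported 34.3 → residual 0.2 km
  R: calculated 34.8 vs reported 21.4 → residual 13.4 km
  S: calculated 76.3 vs reported 76.2 → residual 0.1 km
P, Q, S are mutually consistent (residuals ≈ 0); R is off by 13.4 km.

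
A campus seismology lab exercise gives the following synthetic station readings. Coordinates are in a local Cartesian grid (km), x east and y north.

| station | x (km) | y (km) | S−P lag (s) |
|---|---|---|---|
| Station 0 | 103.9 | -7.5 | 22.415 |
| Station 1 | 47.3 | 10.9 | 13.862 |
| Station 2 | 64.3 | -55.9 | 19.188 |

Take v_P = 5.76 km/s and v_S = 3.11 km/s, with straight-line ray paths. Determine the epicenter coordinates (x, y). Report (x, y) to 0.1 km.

Distance from S−P lag: d = Δt · v_P v_S / (v_P − v_S) = Δt · (5.76·3.11)/(5.76−3.11) ≈ 6.7598·Δt.
So d_Station 0 = 151.52, d_Station 1 = 93.71, d_Station 2 = 129.71 km.
Circle about each station: (x − 103.9)² + (y + 7.5)² = 151.52²; (x − 47.3)² + (y − 10.9)² = 93.71²; (x − 64.3)² + (y + 55.9)² = 129.71².
Subtracting the Station 0 equation from the Station 1 and Station 2 equations removes the quadratic terms:
-113.2 x + 36.8 y = 5681.39
-79.2 x − 96.8 y = 2541.47
Solving the 2×2 system: x ≈ -46.4, y ≈ 11.7 km.
Check against Station 0 (with the unrounded x, y): √((x − 103.9)²+(y + 7.5)²) = 151.51 ≈ 151.52 km. ✓

x ≈ -46.4 km, y ≈ 11.7 km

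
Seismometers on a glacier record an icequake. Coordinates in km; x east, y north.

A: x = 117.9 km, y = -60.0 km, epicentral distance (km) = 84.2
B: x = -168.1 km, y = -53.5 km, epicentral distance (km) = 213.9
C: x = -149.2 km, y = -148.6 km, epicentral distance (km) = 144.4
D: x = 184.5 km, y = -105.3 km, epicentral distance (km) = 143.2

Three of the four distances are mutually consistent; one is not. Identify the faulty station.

C

Solve using three stations at a time. Using A, B, D (subtract circle equations pairwise → linear system) gives (x, y) ≈ (41.6, -95.7).
Distances from that point to each station vs reported:
  A: calculated 84.2 vs reported 84.2 → residual 0.0 km
  B: calculated 213.9 vs reported 213.9 → residual 0.0 km
  C: calculated 198.0 vs reported 144.4 → residual 53.6 km
  D: calculated 143.2 vs reported 143.2 → residual 0.0 km
A, B, D are mutually consistent (residuals ≈ 0); C is off by 53.6 km.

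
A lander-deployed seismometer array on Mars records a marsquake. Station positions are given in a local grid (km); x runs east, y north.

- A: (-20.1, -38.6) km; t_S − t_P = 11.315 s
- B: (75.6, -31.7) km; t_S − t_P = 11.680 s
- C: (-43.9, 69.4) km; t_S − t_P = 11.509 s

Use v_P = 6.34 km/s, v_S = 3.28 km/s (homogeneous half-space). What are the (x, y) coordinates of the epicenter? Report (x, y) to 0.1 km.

Distance from S−P lag: d = Δt · v_P v_S / (v_P − v_S) = Δt · (6.34·3.28)/(6.34−3.28) ≈ 6.7958·Δt.
So d_A = 76.89, d_B = 79.38, d_C = 78.21 km.
Circle about each station: (x + 20.1)² + (y + 38.6)² = 76.89²; (x − 75.6)² + (y + 31.7)² = 79.38²; (x + 43.9)² + (y − 69.4)² = 78.21².
Subtracting pairs of circle equations eliminates x²+y² and gives linear equations (the radical axes):
191.4 x + 13.8 y = 4437.17
-47.6 x + 216.0 y = 4644.87
Solving the 2×2 system: x ≈ 21.3, y ≈ 26.2 km.

(21.3, 26.2)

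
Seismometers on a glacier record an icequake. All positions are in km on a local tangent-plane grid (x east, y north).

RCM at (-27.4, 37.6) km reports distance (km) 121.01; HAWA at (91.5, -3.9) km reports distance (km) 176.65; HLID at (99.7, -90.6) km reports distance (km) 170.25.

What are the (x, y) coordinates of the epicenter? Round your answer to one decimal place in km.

(-69.9, -75.7)

Circle about each station: (x + 27.4)² + (y − 37.6)² = 121.01²; (x − 91.5)² + (y + 3.9)² = 176.65²; (x − 99.7)² + (y + 90.6)² = 170.25².
Subtracting pairs of circle equations eliminates x²+y² and gives linear equations (the radical axes):
237.8 x − 83.0 y = -10338.86
254.2 x − 256.4 y = 1642.29
Solving the 2×2 system: x ≈ -69.9, y ≈ -75.7 km.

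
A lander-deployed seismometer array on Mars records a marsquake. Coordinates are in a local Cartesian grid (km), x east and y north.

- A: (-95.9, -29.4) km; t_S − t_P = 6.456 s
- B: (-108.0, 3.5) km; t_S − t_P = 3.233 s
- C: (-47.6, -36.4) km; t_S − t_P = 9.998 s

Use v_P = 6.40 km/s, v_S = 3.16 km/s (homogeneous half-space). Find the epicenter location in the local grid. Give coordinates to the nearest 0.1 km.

Distance from S−P lag: d = Δt · v_P v_S / (v_P − v_S) = Δt · (6.40·3.16)/(6.40−3.16) ≈ 6.2420·Δt.
So d_A = 40.30, d_B = 20.18, d_C = 62.41 km.
Circle about each station: (x + 95.9)² + (y + 29.4)² = 40.30²; (x + 108.0)² + (y − 3.5)² = 20.18²; (x + 47.6)² + (y + 36.4)² = 62.41².
Subtracting the A equation from the B and C equations removes the quadratic terms:
-24.2 x + 65.8 y = 2831.94
96.6 x − 14.0 y = -8741.37
Solving the 2×2 system: x ≈ -89.0, y ≈ 10.3 km.

(-89.0, 10.3)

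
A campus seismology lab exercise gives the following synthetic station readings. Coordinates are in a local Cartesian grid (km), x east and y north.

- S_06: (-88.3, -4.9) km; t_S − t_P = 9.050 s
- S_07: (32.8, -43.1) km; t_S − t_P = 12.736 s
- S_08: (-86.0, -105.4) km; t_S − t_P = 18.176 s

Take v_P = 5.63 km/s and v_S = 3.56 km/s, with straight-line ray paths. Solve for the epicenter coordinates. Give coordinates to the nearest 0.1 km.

-31.7 km east, 62.0 km north

Distance from S−P lag: d = Δt · v_P v_S / (v_P − v_S) = Δt · (5.63·3.56)/(5.63−3.56) ≈ 9.6825·Δt.
So d_S_06 = 87.63, d_S_07 = 123.32, d_S_08 = 175.99 km.
Circle about each station: (x + 88.3)² + (y + 4.9)² = 87.63²; (x − 32.8)² + (y + 43.1)² = 123.32²; (x + 86.0)² + (y + 105.4)² = 175.99².
Subtracting the S_06 equation from the S_07 and S_08 equations removes the quadratic terms:
242.2 x − 76.4 y = -12416.26
4.6 x − 201.0 y = -12609.20
Solving the 2×2 system: x ≈ -31.7, y ≈ 62.0 km.
Check against S_06 (with the unrounded x, y): √((x + 88.3)²+(y + 4.9)²) = 87.63 ≈ 87.63 km. ✓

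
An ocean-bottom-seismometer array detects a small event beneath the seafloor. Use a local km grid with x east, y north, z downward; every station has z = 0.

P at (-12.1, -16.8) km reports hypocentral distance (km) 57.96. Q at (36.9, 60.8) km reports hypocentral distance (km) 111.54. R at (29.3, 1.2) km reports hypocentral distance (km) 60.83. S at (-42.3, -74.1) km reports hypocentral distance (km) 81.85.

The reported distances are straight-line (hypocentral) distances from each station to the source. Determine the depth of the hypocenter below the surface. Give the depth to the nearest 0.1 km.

z ≈ 43.0 km

Each station gives a sphere (x−x_i)² + (y−y_i)² + z² = d_i² (stations at z=0).
Subtracting the P sphere from Q and R: z² cancels, leaving linear equations in x and y:
98.0 x + 155.2 y = -4452.21
82.8 x + 36.0 y = 90.35
Solving: x ≈ 18.697, y ≈ -40.493 km (keep extra digits for the depth step; rounded: 18.7, -40.5).
Then from the P sphere: z² = 57.96² − (x + 12.1)² − (y + 16.8)² with x = 18.697, y = -40.493, so z ≈ 43.006 ≈ 43.0 km.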